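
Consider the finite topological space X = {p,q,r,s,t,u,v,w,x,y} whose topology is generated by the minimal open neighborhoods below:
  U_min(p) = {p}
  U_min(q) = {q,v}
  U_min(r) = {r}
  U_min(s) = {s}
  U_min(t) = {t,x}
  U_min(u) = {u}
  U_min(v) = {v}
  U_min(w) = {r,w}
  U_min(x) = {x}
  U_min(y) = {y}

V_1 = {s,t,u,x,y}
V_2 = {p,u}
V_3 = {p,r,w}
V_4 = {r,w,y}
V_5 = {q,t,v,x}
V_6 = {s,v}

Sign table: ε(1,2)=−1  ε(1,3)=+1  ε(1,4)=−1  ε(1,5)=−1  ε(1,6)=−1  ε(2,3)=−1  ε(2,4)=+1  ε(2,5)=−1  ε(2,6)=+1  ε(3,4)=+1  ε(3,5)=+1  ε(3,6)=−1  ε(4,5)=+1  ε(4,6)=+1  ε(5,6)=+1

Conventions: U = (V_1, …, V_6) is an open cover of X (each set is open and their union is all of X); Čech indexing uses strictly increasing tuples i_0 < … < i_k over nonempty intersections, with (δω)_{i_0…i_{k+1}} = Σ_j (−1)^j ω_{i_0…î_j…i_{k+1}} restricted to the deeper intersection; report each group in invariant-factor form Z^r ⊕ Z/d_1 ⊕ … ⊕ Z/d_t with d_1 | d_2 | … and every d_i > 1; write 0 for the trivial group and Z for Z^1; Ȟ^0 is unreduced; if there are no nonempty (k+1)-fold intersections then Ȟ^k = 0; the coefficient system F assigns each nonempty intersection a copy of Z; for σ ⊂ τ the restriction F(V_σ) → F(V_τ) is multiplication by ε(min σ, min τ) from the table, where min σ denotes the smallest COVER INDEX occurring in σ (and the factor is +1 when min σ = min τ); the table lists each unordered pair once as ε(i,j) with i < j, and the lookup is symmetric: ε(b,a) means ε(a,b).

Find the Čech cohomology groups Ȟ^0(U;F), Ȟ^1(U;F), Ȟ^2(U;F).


nonempty intersections:
  V12={u} V14={y} V15={t,x} V16={s} V23={p} V34={r,w} V56={v}
C dims 6,7; δ0: rk 6, SNF 1^5·2
Ȟ^0: (6−6)−0=0 ⇒ 0
Ȟ^1: (7−0)−6=1 plus torsion [2] ⇒ Z ⊕ Z/2
Ȟ^2: (0−0)−0=0 ⇒ 0

Ȟ^0 = 0; Ȟ^1 = Z ⊕ Z/2; Ȟ^2 = 0


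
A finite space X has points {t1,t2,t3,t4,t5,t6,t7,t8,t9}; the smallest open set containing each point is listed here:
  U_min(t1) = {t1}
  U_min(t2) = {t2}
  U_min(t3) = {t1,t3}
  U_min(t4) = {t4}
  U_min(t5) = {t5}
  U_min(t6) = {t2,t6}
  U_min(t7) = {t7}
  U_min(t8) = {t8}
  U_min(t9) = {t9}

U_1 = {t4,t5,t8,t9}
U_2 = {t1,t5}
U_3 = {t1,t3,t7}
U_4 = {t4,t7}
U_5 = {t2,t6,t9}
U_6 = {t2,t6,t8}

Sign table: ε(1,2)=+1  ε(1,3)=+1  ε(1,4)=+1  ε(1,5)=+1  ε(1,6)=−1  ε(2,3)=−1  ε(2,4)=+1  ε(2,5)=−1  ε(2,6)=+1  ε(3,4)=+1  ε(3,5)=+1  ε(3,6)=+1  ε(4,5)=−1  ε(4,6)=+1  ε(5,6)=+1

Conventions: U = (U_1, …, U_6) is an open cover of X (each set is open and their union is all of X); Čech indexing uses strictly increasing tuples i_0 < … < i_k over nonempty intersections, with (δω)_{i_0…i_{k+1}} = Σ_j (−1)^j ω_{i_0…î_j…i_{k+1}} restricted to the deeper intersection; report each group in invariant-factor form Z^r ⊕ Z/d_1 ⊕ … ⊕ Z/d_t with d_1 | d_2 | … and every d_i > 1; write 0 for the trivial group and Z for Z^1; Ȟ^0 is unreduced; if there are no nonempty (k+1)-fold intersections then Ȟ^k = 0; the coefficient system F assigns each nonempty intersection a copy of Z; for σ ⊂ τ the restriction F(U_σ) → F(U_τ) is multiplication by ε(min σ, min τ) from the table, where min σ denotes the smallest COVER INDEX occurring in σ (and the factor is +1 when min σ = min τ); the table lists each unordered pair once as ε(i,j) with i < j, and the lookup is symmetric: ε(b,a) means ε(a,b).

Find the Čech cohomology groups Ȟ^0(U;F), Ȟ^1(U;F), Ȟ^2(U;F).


nerve simplices:
  U12={t5} U14={t4} U15={t9} U16={t8} U23={t1} U34={t7} U56={t2,t6}
C dims 6,7; δ0: rk 6, SNF 1^5·2
degree 0: 6−6−0 = 0 → Ȟ^0 ≅ 0
degree 1: 7−0−6 = 1 plus torsion [2] → Ȟ^1 ≅ Z ⊕ Z/2
degree 2: 0−0−0 = 0 → Ȟ^2 ≅ 0

Ȟ^0 = 0; Ȟ^1 = Z ⊕ Z/2; Ȟ^2 = 0


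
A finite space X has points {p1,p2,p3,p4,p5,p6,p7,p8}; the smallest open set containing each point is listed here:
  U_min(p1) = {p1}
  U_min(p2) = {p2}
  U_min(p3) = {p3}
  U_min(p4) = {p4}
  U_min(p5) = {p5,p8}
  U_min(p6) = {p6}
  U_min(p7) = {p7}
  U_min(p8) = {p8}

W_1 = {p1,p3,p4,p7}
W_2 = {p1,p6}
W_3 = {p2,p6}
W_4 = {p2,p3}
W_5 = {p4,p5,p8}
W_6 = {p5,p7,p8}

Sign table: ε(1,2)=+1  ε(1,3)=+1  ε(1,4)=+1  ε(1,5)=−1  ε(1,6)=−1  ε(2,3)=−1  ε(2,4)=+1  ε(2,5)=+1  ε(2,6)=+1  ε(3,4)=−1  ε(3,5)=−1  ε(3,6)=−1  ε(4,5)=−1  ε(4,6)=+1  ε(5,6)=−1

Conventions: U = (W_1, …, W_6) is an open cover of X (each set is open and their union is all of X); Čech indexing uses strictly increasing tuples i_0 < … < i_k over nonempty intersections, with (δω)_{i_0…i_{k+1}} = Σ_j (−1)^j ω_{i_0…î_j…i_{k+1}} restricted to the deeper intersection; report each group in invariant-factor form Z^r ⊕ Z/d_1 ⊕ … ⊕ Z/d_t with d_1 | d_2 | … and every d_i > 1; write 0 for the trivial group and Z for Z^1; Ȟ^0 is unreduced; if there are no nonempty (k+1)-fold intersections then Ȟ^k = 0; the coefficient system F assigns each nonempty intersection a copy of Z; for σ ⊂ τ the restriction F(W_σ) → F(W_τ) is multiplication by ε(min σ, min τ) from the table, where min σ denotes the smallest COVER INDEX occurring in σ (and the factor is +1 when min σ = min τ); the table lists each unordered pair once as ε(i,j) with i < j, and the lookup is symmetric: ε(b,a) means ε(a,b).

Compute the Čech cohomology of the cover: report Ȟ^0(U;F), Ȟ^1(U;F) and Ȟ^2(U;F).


Ȟ^0(U;F) ≅ 0, Ȟ^1(U;F) ≅ Z ⊕ Z/2 and Ȟ^2(U;F) ≅ 0

intersection data:
  W12={p1} W14={p3} W15={p4} W16={p7} W23={p6} W34={p2} W56={p5,p8}
C dims 6,7; δ0: rk 6, SNF 1^5·2
Ȟ^0 = (6 − 6) − 0 = 0, so Ȟ^0 ≅ 0
Ȟ^1 = (7 − 0) − 6 = 1 plus torsion [2], so Ȟ^1 ≅ Z ⊕ Z/2
Ȟ^2 = (0 − 0) − 0 = 0, so Ȟ^2 ≅ 0


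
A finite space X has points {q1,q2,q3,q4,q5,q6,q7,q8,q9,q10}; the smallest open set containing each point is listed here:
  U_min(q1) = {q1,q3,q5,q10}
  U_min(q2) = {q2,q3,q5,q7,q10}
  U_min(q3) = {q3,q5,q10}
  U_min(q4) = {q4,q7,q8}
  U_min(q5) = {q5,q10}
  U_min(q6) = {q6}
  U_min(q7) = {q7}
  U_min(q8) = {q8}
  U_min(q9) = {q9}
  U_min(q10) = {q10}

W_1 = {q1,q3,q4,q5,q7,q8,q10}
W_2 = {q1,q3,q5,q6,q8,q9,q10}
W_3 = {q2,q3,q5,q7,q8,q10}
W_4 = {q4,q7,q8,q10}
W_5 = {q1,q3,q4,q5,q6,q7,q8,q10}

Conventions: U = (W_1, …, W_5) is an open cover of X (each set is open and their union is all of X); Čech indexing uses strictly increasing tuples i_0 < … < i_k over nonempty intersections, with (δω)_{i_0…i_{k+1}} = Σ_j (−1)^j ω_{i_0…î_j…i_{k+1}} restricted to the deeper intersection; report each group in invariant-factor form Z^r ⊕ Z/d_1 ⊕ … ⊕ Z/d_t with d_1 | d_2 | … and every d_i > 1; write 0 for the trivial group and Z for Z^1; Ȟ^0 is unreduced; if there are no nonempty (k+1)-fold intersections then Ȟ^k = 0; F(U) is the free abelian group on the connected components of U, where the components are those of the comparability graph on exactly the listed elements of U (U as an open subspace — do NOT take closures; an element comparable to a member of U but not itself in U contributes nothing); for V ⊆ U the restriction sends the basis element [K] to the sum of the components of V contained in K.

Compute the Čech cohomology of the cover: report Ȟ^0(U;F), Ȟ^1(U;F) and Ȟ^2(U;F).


nonempty overlaps:
  W12={q1,q3,q5,q8,q10} W13={q3,q5,q7,q8,q10} W14={q4,q7,q8,q10} W15={q1,q3,q4,q5,q7,q8,q10} W23={q3,q5,q8,q10} W24={q8,q10} W25={q1,q3,q5,q6,q8,q10} W34={q7,q8,q10} W35={q3,q5,q7,q8,q10} W45={q4,q7,q8,q10}
  W123={q3,q5,q8,q10} W124={q8,q10} W125={q1,q3,q5,q8,q10} W134={q7,q8,q10} W135={q3,q5,q7,q8,q10} W145={q4,q7,q8,q10} W234={q8,q10} W235={q3,q5,q8,q10} W245={q8,q10} W345={q7,q8,q10}
  W1234={q8,q10} W1235={q3,q5,q8,q10} W1245={q8,q10} W1345={q7,q8,q10} W2345={q8,q10}
  W12345={q8,q10}
components per intersection:
  W1: {q1,q3,q5,q10} {q4,q7,q8}
  W2: {q1,q3,q5,q10} {q6} {q8} {q9}
  W3: {q2,q3,q5,q7,q10} {q8}
  W4: {q4,q7,q8} {q10}
  W5: {q1,q3,q5,q10} {q4,q7,q8} {q6}
  W12: {q1,q3,q5,q10} {q8}
  W13: {q3,q5,q10} {q7} {q8}
  W14: {q4,q7,q8} {q10}
  W15: {q1,q3,q5,q10} {q4,q7,q8}
  W23: {q3,q5,q10} {q8}
  W24: {q8} {q10}
  W25: {q1,q3,q5,q10} {q6} {q8}
  W34: {q7} {q8} {q10}
  W35: {q3,q5,q10} {q7} {q8}
  W45: {q4,q7,q8} {q10}
  W123: {q3,q5,q10} {q8}
  W124: {q8} {q10}
  W125: {q1,q3,q5,q10} {q8}
  W134: {q7} {q8} {q10}
  W135: {q3,q5,q10} {q7} {q8}
  W145: {q4,q7,q8} {q10}
  W234: {q8} {q10}
  W235: {q3,q5,q10} {q8}
  W245: {q8} {q10}
  W345: {q7} {q8} {q10}
  W1234: {q8} {q10}
  W1235: {q3,q5,q10} {q8}
  W1245: {q8} {q10}
  W1345: {q7} {q8} {q10}
  W2345: {q8} {q10}
  W12345: {q8} {q10}
C dims 13,24,23,11; δ0: rk 10, SNF 1^10; δ1: rk 14, SNF 1^14; δ2: rk 9, SNF 1^9
degree 0: 13−10−0 = 3 → Ȟ^0 ≅ Z^3
degree 1: 24−14−10 = 0 → Ȟ^1 ≅ 0
degree 2: 23−9−14 = 0 → Ȟ^2 ≅ 0

Ȟ^0 ≅ Z^3, Ȟ^1 ≅ 0, Ȟ^2 ≅ 0


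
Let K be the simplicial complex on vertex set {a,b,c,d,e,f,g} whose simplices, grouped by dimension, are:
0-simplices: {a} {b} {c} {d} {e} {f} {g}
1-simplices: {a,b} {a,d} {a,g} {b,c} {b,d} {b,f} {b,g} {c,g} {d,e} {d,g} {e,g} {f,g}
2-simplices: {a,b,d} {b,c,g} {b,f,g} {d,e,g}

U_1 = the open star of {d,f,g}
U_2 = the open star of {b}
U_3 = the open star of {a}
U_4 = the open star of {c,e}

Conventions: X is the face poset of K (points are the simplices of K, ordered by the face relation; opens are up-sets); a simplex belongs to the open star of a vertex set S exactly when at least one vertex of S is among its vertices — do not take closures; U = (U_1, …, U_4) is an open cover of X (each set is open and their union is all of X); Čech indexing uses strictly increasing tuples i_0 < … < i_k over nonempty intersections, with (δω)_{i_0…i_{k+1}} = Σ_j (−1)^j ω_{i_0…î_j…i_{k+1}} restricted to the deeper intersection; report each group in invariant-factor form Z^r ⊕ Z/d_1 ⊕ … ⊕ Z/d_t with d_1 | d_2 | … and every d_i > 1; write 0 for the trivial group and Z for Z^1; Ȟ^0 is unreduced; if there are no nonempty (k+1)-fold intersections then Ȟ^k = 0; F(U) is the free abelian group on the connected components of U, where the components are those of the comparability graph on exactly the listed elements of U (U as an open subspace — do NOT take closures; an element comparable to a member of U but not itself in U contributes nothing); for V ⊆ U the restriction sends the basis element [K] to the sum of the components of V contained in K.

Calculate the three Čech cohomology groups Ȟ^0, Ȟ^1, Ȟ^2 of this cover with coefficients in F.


Ȟ^0 ≅ Z,  Ȟ^1 ≅ Z^2,  Ȟ^2 ≅ 0

nonempty overlaps:
  U1={{d},{f},{g},{a,d},{a,g},{b,d},{b,f},{b,g},{c,g},{d,e},{d,g},{e,g},{f,g},{a,b,d},{b,c,g},{b,f,g},{d,e,g}} U2={{b},{a,b},{b,c},{b,d},{b,f},{b,g},{a,b,d},{b,c,g},{b,f,g}} U3={{a},{a,b},{a,d},{a,g},{a,b,d}} U4={{c},{e},{b,c},{c,g},{d,e},{e,g},{b,c,g},{d,e,g}}
  U12={{b,d},{b,f},{b,g},{a,b,d},{b,c,g},{b,f,g}} U13={{a,d},{a,g},{a,b,d}} U14={{c,g},{d,e},{e,g},{b,c,g},{d,e,g}} U23={{a,b},{a,b,d}} U24={{b,c},{b,c,g}}
  U123={{a,b,d}} U124={{b,c,g}}
components per intersection:
  U1: {{d},{f},{g},{a,d},{a,g},{b,d},{b,f},{b,g},{c,g},{d,e},{d,g},{e,g},{f,g},{a,b,d},{b,c,g},{b,f,g},{d,e,g}}
  U2: {{b},{a,b},{b,c},{b,d},{b,f},{b,g},{a,b,d},{b,c,g},{b,f,g}}
  U3: {{a},{a,b},{a,d},{a,g},{a,b,d}}
  U4: {{c},{b,c},{c,g},{b,c,g}} {{e},{d,e},{e,g},{d,e,g}}
  U12: {{b,d},{a,b,d}} {{b,f},{b,g},{b,c,g},{b,f,g}}
  U13: {{a,d},{a,b,d}} {{a,g}}
  U14: {{c,g},{b,c,g}} {{d,e},{e,g},{d,e,g}}
  U23: {{a,b},{a,b,d}}
  U24: {{b,c},{b,c,g}}
  U123: {{a,b,d}}
  U124: {{b,c,g}}
C dims 5,8,2; δ0: rk 4, SNF 1^4; δ1: rk 2, SNF 1^2
degree 0: 5−4−0 = 1 → Ȟ^0 ≅ Z
degree 1: 8−2−4 = 2 → Ȟ^1 ≅ Z^2
degree 2: 2−0−2 = 0 → Ȟ^2 ≅ 0


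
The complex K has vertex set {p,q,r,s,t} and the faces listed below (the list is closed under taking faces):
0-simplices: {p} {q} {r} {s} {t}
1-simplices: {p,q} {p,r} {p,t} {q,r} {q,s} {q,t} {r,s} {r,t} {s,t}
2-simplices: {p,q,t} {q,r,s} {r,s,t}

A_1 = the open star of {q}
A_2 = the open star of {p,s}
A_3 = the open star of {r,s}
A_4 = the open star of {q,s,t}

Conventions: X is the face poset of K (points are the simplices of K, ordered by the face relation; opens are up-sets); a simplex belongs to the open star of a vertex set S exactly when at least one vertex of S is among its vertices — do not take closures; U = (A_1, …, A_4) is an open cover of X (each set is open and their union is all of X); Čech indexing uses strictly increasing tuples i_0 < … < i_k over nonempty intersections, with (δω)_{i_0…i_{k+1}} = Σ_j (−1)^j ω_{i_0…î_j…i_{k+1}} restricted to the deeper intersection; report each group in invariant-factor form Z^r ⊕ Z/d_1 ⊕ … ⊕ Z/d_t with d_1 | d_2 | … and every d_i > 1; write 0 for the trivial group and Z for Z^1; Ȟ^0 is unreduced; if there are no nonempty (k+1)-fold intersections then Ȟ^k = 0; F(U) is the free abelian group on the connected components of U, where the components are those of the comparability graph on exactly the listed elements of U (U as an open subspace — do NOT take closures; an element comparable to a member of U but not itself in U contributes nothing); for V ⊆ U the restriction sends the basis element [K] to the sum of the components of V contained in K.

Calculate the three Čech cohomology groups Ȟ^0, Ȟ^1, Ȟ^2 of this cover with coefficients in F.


nerve simplices:
  A1={{q},{p,q},{q,r},{q,s},{q,t},{p,q,t},{q,r,s}} A2={{p},{s},{p,q},{p,r},{p,t},{q,s},{r,s},{s,t},{p,q,t},{q,r,s},{r,s,t}} A3={{r},{s},{p,r},{q,r},{q,s},{r,s},{r,t},{s,t},{q,r,s},{r,s,t}} A4={{q},{s},{t},{p,q},{p,t},{q,r},{q,s},{q,t},{r,s},{r,t},{s,t},{p,q,t},{q,r,s},{r,s,t}}
  A12={{p,q},{q,s},{p,q,t},{q,r,s}} A13={{q,r},{q,s},{q,r,s}} A14={{q},{p,q},{q,r},{q,s},{q,t},{p,q,t},{q,r,s}} A23={{s},{p,r},{q,s},{r,s},{s,t},{q,r,s},{r,s,t}} A24={{s},{p,q},{p,t},{q,s},{r,s},{s,t},{p,q,t},{q,r,s},{r,s,t}} A34={{s},{q,r},{q,s},{r,s},{r,t},{s,t},{q,r,s},{r,s,t}}
  A123={{q,s},{q,r,s}} A124={{p,q},{q,s},{p,q,t},{q,r,s}} A134={{q,r},{q,s},{q,r,s}} A234={{s},{q,s},{r,s},{s,t},{q,r,s},{r,s,t}}
  A1234={{q,s},{q,r,s}}
components per intersection:
  A1: {{q},{p,q},{q,r},{q,s},{q,t},{p,q,t},{q,r,s}}
  A2: {{p},{p,q},{p,r},{p,t},{p,q,t}} {{s},{q,s},{r,s},{s,t},{q,r,s},{r,s,t}}
  A3: {{r},{s},{p,r},{q,r},{q,s},{r,s},{r,t},{s,t},{q,r,s},{r,s,t}}
  A4: {{q},{s},{t},{p,q},{p,t},{q,r},{q,s},{q,t},{r,s},{r,t},{s,t},{p,q,t},{q,r,s},{r,s,t}}
  A12: {{p,q},{p,q,t}} {{q,s},{q,r,s}}
  A13: {{q,r},{q,s},{q,r,s}}
  A14: {{q},{p,q},{q,r},{q,s},{q,t},{p,q,t},{q,r,s}}
  A23: {{s},{q,s},{r,s},{s,t},{q,r,s},{r,s,t}} {{p,r}}
  A24: {{s},{q,s},{r,s},{s,t},{q,r,s},{r,s,t}} {{p,q},{p,t},{p,q,t}}
  A34: {{s},{q,r},{q,s},{r,s},{r,t},{s,t},{q,r,s},{r,s,t}}
  A123: {{q,s},{q,r,s}}
  A124: {{p,q},{p,q,t}} {{q,s},{q,r,s}}
  A134: {{q,r},{q,s},{q,r,s}}
  A234: {{s},{q,s},{r,s},{s,t},{q,r,s},{r,s,t}}
  A1234: {{q,s},{q,r,s}}
C dims 5,9,5,1; δ0: rk 4, SNF 1^4; δ1: rk 4, SNF 1^4; δ2: rk 1, SNF 1^1
degree 0: 5−4−0 = 1 → Ȟ^0 ≅ Z
degree 1: 9−4−4 = 1 → Ȟ^1 ≅ Z
degree 2: 5−1−4 = 0 → Ȟ^2 ≅ 0

Ȟ^0 = Z, Ȟ^1 = Z and Ȟ^2 = 0


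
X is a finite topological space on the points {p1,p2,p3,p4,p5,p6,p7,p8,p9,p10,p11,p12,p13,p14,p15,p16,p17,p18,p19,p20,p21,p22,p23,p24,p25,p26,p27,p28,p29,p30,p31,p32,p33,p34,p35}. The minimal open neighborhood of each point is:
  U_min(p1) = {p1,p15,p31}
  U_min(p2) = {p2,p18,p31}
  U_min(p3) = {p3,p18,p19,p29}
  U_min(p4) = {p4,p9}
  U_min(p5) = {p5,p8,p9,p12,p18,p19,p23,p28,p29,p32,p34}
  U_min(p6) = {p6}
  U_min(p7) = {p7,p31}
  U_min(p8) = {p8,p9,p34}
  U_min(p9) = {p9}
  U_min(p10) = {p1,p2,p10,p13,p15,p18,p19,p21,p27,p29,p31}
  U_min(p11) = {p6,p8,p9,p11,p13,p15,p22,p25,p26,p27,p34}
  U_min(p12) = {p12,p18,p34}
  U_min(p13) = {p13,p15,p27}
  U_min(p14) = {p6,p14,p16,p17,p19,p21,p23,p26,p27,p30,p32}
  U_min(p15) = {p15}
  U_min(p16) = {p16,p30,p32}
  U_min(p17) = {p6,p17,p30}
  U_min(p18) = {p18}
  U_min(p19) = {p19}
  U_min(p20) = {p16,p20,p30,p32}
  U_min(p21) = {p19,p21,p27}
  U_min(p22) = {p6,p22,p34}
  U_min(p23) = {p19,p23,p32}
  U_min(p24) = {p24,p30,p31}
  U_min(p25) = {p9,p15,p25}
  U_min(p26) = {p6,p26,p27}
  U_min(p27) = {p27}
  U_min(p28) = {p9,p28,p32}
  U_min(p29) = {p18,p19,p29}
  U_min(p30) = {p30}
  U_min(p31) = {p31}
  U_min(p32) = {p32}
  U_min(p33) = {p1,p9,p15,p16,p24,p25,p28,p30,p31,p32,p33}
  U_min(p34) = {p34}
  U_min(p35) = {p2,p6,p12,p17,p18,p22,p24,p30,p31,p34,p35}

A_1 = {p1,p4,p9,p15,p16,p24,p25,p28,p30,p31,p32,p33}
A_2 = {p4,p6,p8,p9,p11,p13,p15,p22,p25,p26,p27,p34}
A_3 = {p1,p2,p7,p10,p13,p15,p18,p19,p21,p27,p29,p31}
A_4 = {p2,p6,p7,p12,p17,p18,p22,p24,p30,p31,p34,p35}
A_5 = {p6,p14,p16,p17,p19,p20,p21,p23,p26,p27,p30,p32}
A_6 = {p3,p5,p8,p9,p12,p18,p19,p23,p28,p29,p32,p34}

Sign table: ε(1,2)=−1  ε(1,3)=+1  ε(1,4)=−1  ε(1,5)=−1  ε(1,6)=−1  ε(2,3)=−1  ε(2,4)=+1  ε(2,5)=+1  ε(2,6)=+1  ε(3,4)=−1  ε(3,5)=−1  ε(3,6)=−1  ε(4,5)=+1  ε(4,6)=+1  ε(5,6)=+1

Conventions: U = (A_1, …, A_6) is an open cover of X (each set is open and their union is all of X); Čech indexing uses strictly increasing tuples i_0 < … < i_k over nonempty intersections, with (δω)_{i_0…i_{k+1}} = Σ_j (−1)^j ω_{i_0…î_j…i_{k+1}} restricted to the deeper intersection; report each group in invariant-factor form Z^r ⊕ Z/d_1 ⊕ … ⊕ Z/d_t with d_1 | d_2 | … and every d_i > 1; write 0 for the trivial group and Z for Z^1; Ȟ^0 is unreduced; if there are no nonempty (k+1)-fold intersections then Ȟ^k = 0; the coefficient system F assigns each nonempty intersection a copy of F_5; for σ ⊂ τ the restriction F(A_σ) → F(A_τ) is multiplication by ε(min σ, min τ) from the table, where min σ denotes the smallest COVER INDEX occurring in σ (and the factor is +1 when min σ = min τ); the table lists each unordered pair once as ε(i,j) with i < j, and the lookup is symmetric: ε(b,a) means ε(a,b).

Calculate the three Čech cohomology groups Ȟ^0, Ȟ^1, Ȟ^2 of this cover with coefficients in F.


Ȟ^0 ≅ Z/5, Ȟ^1 ≅ 0 and Ȟ^2 ≅ 0

nerve simplices:
  A12={p4,p9,p15,p25} A13={p1,p15,p31} A14={p24,p30,p31} A15={p16,p30,p32} A16={p9,p28,p32} A23={p13,p15,p27} A24={p6,p22,p34} A25={p6,p26,p27} A26={p8,p9,p34} A34={p2,p7,p18,p31} A35={p19,p21,p27} A36={p18,p19,p29} A45={p6,p17,p30} A46={p12,p18,p34} A56={p19,p23,p32}
  A123={p15} A126={p9} A134={p31} A145={p30} A156={p32} A235={p27} A245={p6} A246={p34} A346={p18} A356={p19}
C dims 6,15,10; δ0: rk_F5 5; δ1: rk_F5 10
degree 0: 6−5−0 = 1 → Ȟ^0 ≅ Z/5
degree 1: 15−10−5 = 0 → Ȟ^1 ≅ 0
degree 2: 10−0−10 = 0 → Ȟ^2 ≅ 0


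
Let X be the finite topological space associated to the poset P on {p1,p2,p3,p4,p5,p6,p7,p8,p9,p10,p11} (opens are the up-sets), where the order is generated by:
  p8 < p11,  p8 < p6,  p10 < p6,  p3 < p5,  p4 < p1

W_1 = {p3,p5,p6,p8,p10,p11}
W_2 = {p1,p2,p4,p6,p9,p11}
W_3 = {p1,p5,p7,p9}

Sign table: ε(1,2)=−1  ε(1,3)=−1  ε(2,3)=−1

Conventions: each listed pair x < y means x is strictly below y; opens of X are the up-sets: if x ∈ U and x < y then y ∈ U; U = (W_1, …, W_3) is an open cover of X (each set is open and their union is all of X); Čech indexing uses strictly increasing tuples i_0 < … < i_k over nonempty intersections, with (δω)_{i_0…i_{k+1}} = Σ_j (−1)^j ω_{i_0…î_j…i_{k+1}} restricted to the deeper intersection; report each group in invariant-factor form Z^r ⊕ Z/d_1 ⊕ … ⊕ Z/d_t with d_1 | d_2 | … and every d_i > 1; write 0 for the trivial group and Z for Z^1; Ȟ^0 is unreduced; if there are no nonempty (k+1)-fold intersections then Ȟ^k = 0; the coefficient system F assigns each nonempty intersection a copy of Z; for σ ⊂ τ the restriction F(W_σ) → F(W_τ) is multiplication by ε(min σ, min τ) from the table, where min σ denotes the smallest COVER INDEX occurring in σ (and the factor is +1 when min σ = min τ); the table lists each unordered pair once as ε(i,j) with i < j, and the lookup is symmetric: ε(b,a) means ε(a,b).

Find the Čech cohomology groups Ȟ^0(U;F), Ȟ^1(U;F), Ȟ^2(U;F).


intersection data:
  W12={p6,p11} W13={p5} W23={p1,p9}
C dims 3,3; δ0: rk 3, SNF 1^2·2
Ȟ^0 = (3 − 3) − 0 = 0, so Ȟ^0 ≅ 0
Ȟ^1 = (3 − 0) − 3 = 0 plus torsion [2], so Ȟ^1 ≅ Z/2
Ȟ^2 = (0 − 0) − 0 = 0, so Ȟ^2 ≅ 0

Ȟ^0 ≅ 0,  Ȟ^1 ≅ Z/2,  Ȟ^2 ≅ 0


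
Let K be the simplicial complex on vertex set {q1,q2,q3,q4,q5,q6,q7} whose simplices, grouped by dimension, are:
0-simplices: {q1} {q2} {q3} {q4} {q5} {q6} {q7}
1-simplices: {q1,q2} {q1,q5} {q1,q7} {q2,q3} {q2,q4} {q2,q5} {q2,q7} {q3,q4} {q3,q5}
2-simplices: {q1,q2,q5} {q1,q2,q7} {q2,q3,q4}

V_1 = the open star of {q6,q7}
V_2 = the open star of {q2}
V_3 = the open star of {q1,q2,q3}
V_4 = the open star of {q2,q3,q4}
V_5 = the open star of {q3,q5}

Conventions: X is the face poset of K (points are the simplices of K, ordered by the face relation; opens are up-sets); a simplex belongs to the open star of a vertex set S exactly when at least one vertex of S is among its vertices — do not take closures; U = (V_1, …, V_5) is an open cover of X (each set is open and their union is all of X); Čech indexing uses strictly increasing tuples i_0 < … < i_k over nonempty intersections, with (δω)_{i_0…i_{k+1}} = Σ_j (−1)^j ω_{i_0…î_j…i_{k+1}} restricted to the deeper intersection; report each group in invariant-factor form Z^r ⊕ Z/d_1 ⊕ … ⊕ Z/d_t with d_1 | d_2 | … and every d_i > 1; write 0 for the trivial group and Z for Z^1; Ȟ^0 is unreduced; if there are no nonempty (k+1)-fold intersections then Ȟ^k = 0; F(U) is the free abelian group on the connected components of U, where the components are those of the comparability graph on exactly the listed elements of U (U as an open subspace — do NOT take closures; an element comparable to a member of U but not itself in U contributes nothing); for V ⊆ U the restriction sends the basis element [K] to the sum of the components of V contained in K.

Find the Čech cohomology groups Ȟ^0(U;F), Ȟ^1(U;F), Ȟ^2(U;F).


Ȟ^0 = Z^2, Ȟ^1 = Z, Ȟ^2 = 0

nerve of the cover:
  V1={{q6},{q7},{q1,q7},{q2,q7},{q1,q2,q7}} V2={{q2},{q1,q2},{q2,q3},{q2,q4},{q2,q5},{q2,q7},{q1,q2,q5},{q1,q2,q7},{q2,q3,q4}} V3={{q1},{q2},{q3},{q1,q2},{q1,q5},{q1,q7},{q2,q3},{q2,q4},{q2,q5},{q2,q7},{q3,q4},{q3,q5},{q1,q2,q5},{q1,q2,q7},{q2,q3,q4}} V4={{q2},{q3},{q4},{q1,q2},{q2,q3},{q2,q4},{q2,q5},{q2,q7},{q3,q4},{q3,q5},{q1,q2,q5},{q1,q2,q7},{q2,q3,q4}} V5={{q3},{q5},{q1,q5},{q2,q3},{q2,q5},{q3,q4},{q3,q5},{q1,q2,q5},{q2,q3,q4}}
  V12={{q2,q7},{q1,q2,q7}} V13={{q1,q7},{q2,q7},{q1,q2,q7}} V14={{q2,q7},{q1,q2,q7}} V23={{q2},{q1,q2},{q2,q3},{q2,q4},{q2,q5},{q2,q7},{q1,q2,q5},{q1,q2,q7},{q2,q3,q4}} V24={{q2},{q1,q2},{q2,q3},{q2,q4},{q2,q5},{q2,q7},{q1,q2,q5},{q1,q2,q7},{q2,q3,q4}} V25={{q2,q3},{q2,q5},{q1,q2,q5},{q2,q3,q4}} V34={{q2},{q3},{q1,q2},{q2,q3},{q2,q4},{q2,q5},{q2,q7},{q3,q4},{q3,q5},{q1,q2,q5},{q1,q2,q7},{q2,q3,q4}} V35={{q3},{q1,q5},{q2,q3},{q2,q5},{q3,q4},{q3,q5},{q1,q2,q5},{q2,q3,q4}} V45={{q3},{q2,q3},{q2,q5},{q3,q4},{q3,q5},{q1,q2,q5},{q2,q3,q4}}
  V123={{q2,q7},{q1,q2,q7}} V124={{q2,q7},{q1,q2,q7}} V134={{q2,q7},{q1,q2,q7}} V234={{q2},{q1,q2},{q2,q3},{q2,q4},{q2,q5},{q2,q7},{q1,q2,q5},{q1,q2,q7},{q2,q3,q4}} V235={{q2,q3},{q2,q5},{q1,q2,q5},{q2,q3,q4}} V245={{q2,q3},{q2,q5},{q1,q2,q5},{q2,q3,q4}} V345={{q3},{q2,q3},{q2,q5},{q3,q4},{q3,q5},{q1,q2,q5},{q2,q3,q4}}
  V1234={{q2,q7},{q1,q2,q7}} V2345={{q2,q3},{q2,q5},{q1,q2,q5},{q2,q3,q4}}
components per intersection:
  V1: {{q6}} {{q7},{q1,q7},{q2,q7},{q1,q2,q7}}
  V2: {{q2},{q1,q2},{q2,q3},{q2,q4},{q2,q5},{q2,q7},{q1,q2,q5},{q1,q2,q7},{q2,q3,q4}}
  V3: {{q1},{q2},{q3},{q1,q2},{q1,q5},{q1,q7},{q2,q3},{q2,q4},{q2,q5},{q2,q7},{q3,q4},{q3,q5},{q1,q2,q5},{q1,q2,q7},{q2,q3,q4}}
  V4: {{q2},{q3},{q4},{q1,q2},{q2,q3},{q2,q4},{q2,q5},{q2,q7},{q3,q4},{q3,q5},{q1,q2,q5},{q1,q2,q7},{q2,q3,q4}}
  V5: {{q3},{q5},{q1,q5},{q2,q3},{q2,q5},{q3,q4},{q3,q5},{q1,q2,q5},{q2,q3,q4}}
  V12: {{q2,q7},{q1,q2,q7}}
  V13: {{q1,q7},{q2,q7},{q1,q2,q7}}
  V14: {{q2,q7},{q1,q2,q7}}
  V23: {{q2},{q1,q2},{q2,q3},{q2,q4},{q2,q5},{q2,q7},{q1,q2,q5},{q1,q2,q7},{q2,q3,q4}}
  V24: {{q2},{q1,q2},{q2,q3},{q2,q4},{q2,q5},{q2,q7},{q1,q2,q5},{q1,q2,q7},{q2,q3,q4}}
  V25: {{q2,q3},{q2,q3,q4}} {{q2,q5},{q1,q2,q5}}
  V34: {{q2},{q3},{q1,q2},{q2,q3},{q2,q4},{q2,q5},{q2,q7},{q3,q4},{q3,q5},{q1,q2,q5},{q1,q2,q7},{q2,q3,q4}}
  V35: {{q3},{q2,q3},{q3,q4},{q3,q5},{q2,q3,q4}} {{q1,q5},{q2,q5},{q1,q2,q5}}
  V45: {{q3},{q2,q3},{q3,q4},{q3,q5},{q2,q3,q4}} {{q2,q5},{q1,q2,q5}}
  V123: {{q2,q7},{q1,q2,q7}}
  V124: {{q2,q7},{q1,q2,q7}}
  V134: {{q2,q7},{q1,q2,q7}}
  V234: {{q2},{q1,q2},{q2,q3},{q2,q4},{q2,q5},{q2,q7},{q1,q2,q5},{q1,q2,q7},{q2,q3,q4}}
  V235: {{q2,q3},{q2,q3,q4}} {{q2,q5},{q1,q2,q5}}
  V245: {{q2,q3},{q2,q3,q4}} {{q2,q5},{q1,q2,q5}}
  V345: {{q3},{q2,q3},{q3,q4},{q3,q5},{q2,q3,q4}} {{q2,q5},{q1,q2,q5}}
  V1234: {{q2,q7},{q1,q2,q7}}
  V2345: {{q2,q3},{q2,q3,q4}} {{q2,q5},{q1,q2,q5}}
C dims 6,12,10,3; δ0: rk 4, SNF 1^4; δ1: rk 7, SNF 1^7; δ2: rk 3, SNF 1^3
Ȟ^0 = (6 − 4) − 0 = 2, so Ȟ^0 ≅ Z^2
Ȟ^1 = (12 − 7) − 4 = 1, so Ȟ^1 ≅ Z
Ȟ^2 = (10 − 3) − 7 = 0, so Ȟ^2 ≅ 0


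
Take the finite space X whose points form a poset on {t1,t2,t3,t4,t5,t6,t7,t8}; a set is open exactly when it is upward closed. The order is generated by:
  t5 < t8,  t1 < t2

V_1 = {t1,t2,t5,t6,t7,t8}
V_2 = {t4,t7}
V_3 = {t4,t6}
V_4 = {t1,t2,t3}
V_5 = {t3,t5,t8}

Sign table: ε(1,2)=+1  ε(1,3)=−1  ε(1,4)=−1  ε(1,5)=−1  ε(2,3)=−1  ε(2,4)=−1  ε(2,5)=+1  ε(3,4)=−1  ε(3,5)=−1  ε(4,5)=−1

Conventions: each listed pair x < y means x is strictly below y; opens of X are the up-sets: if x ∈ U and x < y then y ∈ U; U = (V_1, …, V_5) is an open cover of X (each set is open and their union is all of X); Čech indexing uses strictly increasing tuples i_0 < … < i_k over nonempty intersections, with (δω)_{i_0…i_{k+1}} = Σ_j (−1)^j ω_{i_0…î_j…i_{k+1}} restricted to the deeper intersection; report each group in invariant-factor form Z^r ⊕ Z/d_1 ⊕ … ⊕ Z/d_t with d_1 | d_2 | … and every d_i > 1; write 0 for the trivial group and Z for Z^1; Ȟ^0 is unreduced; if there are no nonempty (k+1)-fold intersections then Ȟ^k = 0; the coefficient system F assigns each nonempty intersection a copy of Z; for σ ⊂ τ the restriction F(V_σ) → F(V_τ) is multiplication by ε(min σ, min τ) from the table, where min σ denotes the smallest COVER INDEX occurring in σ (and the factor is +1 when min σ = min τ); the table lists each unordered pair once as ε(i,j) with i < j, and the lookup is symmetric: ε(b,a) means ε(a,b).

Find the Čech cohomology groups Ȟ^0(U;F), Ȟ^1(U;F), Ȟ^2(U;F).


Ȟ^0 ≅ 0, Ȟ^1 ≅ Z ⊕ Z/2, Ȟ^2 ≅ 0

intersection data:
  V12={t7} V13={t6} V14={t1,t2} V15={t5,t8} V23={t4} V45={t3}
C dims 5,6; δ0: rk 5, SNF 1^4·2
Ȟ^0 = (5 − 5) − 0 = 0, so Ȟ^0 ≅ 0
Ȟ^1 = (6 − 0) − 5 = 1 plus torsion [2], so Ȟ^1 ≅ Z ⊕ Z/2
Ȟ^2 = (0 − 0) − 0 = 0, so Ȟ^2 ≅ 0


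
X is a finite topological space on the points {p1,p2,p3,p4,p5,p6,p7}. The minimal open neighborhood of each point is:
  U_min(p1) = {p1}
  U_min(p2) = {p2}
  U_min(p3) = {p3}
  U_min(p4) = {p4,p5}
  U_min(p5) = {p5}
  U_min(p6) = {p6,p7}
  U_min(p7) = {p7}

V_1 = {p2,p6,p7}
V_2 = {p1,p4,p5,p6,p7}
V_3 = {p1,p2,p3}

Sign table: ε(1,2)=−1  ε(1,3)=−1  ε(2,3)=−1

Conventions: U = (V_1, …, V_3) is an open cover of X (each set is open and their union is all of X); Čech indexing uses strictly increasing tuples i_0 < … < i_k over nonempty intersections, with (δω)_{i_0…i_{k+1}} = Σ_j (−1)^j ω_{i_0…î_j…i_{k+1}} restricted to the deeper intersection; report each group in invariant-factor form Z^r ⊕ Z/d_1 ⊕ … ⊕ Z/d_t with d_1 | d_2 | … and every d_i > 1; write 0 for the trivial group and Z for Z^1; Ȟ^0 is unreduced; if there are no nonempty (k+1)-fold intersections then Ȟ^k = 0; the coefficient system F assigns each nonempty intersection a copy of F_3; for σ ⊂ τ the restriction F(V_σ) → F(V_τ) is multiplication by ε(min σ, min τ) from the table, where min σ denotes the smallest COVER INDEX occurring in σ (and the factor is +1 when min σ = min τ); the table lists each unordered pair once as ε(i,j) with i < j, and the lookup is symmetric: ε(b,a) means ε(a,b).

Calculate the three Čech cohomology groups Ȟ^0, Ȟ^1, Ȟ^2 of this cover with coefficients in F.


nerve simplices:
  V12={p6,p7} V13={p2} V23={p1}
C dims 3,3; δ0: rk_F3 3
degree 0: 3−3−0 = 0 → Ȟ^0 ≅ 0
degree 1: 3−0−3 = 0 → Ȟ^1 ≅ 0
degree 2: 0−0−0 = 0 → Ȟ^2 ≅ 0

Ȟ^0 ≅ 0; Ȟ^1 ≅ 0; Ȟ^2 ≅ 0


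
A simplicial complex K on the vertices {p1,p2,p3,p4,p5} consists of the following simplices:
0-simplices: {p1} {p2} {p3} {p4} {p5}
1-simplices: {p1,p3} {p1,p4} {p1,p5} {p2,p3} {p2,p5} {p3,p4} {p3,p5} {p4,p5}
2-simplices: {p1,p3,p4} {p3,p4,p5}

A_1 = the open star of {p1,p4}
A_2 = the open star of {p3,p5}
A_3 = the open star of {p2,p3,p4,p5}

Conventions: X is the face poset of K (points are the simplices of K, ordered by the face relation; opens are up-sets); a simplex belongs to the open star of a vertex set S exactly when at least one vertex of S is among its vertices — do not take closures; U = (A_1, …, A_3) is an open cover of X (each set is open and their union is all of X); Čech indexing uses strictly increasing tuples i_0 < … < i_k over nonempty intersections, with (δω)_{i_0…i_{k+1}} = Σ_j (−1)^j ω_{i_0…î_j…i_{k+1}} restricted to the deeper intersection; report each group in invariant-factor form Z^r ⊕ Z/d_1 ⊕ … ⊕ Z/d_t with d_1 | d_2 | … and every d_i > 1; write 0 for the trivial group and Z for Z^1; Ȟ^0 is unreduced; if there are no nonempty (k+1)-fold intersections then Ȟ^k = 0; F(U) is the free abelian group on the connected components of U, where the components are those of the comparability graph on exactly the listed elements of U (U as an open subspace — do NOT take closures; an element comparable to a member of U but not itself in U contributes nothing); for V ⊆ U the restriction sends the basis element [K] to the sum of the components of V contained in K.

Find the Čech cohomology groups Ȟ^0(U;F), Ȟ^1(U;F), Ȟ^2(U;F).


Ȟ^0 ≅ Z,  Ȟ^1 ≅ Z,  Ȟ^2 ≅ 0

nerve simplices:
  A1={{p1},{p4},{p1,p3},{p1,p4},{p1,p5},{p3,p4},{p4,p5},{p1,p3,p4},{p3,p4,p5}} A2={{p3},{p5},{p1,p3},{p1,p5},{p2,p3},{p2,p5},{p3,p4},{p3,p5},{p4,p5},{p1,p3,p4},{p3,p4,p5}} A3={{p2},{p3},{p4},{p5},{p1,p3},{p1,p4},{p1,p5},{p2,p3},{p2,p5},{p3,p4},{p3,p5},{p4,p5},{p1,p3,p4},{p3,p4,p5}}
  A12={{p1,p3},{p1,p5},{p3,p4},{p4,p5},{p1,p3,p4},{p3,p4,p5}} A13={{p4},{p1,p3},{p1,p4},{p1,p5},{p3,p4},{p4,p5},{p1,p3,p4},{p3,p4,p5}} A23={{p3},{p5},{p1,p3},{p1,p5},{p2,p3},{p2,p5},{p3,p4},{p3,p5},{p4,p5},{p1,p3,p4},{p3,p4,p5}}
  A123={{p1,p3},{p1,p5},{p3,p4},{p4,p5},{p1,p3,p4},{p3,p4,p5}}
components per intersection:
  A1: {{p1},{p4},{p1,p3},{p1,p4},{p1,p5},{p3,p4},{p4,p5},{p1,p3,p4},{p3,p4,p5}}
  A2: {{p3},{p5},{p1,p3},{p1,p5},{p2,p3},{p2,p5},{p3,p4},{p3,p5},{p4,p5},{p1,p3,p4},{p3,p4,p5}}
  A3: {{p2},{p3},{p4},{p5},{p1,p3},{p1,p4},{p1,p5},{p2,p3},{p2,p5},{p3,p4},{p3,p5},{p4,p5},{p1,p3,p4},{p3,p4,p5}}
  A12: {{p1,p3},{p3,p4},{p4,p5},{p1,p3,p4},{p3,p4,p5}} {{p1,p5}}
  A13: {{p4},{p1,p3},{p1,p4},{p3,p4},{p4,p5},{p1,p3,p4},{p3,p4,p5}} {{p1,p5}}
  A23: {{p3},{p5},{p1,p3},{p1,p5},{p2,p3},{p2,p5},{p3,p4},{p3,p5},{p4,p5},{p1,p3,p4},{p3,p4,p5}}
  A123: {{p1,p3},{p3,p4},{p4,p5},{p1,p3,p4},{p3,p4,p5}} {{p1,p5}}
C dims 3,5,2; δ0: rk 2, SNF 1^2; δ1: rk 2, SNF 1^2
degree 0: 3−2−0 = 1 → Ȟ^0 ≅ Z
degree 1: 5−2−2 = 1 → Ȟ^1 ≅ Z
degree 2: 2−0−2 = 0 → Ȟ^2 ≅ 0


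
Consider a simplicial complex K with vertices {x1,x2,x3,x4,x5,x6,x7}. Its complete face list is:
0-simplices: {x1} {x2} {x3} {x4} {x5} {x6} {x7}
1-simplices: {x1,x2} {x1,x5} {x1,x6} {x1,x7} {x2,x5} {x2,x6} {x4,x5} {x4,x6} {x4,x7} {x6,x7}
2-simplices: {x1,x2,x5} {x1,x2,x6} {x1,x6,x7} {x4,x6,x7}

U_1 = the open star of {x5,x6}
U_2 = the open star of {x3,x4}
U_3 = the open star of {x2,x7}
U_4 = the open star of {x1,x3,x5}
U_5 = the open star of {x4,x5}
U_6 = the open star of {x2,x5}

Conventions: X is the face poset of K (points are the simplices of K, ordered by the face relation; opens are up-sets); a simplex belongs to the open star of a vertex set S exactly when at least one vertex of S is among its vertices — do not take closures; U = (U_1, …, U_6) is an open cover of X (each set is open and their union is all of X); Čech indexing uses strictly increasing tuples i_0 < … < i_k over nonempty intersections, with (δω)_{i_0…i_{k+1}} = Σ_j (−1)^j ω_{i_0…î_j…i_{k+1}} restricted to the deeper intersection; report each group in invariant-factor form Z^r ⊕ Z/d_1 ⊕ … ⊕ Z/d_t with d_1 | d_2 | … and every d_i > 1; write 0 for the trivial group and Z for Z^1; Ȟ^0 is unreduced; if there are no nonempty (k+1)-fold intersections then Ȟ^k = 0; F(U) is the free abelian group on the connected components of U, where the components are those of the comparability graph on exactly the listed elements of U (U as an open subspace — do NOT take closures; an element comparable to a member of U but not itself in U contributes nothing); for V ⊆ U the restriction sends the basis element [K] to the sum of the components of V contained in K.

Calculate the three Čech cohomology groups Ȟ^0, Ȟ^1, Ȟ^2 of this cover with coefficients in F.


nerve simplices:
  U1={{x5},{x6},{x1,x5},{x1,x6},{x2,x5},{x2,x6},{x4,x5},{x4,x6},{x6,x7},{x1,x2,x5},{x1,x2,x6},{x1,x6,x7},{x4,x6,x7}} U2={{x3},{x4},{x4,x5},{x4,x6},{x4,x7},{x4,x6,x7}} U3={{x2},{x7},{x1,x2},{x1,x7},{x2,x5},{x2,x6},{x4,x7},{x6,x7},{x1,x2,x5},{x1,x2,x6},{x1,x6,x7},{x4,x6,x7}} U4={{x1},{x3},{x5},{x1,x2},{x1,x5},{x1,x6},{x1,x7},{x2,x5},{x4,x5},{x1,x2,x5},{x1,x2,x6},{x1,x6,x7}} U5={{x4},{x5},{x1,x5},{x2,x5},{x4,x5},{x4,x6},{x4,x7},{x1,x2,x5},{x4,x6,x7}} U6={{x2},{x5},{x1,x2},{x1,x5},{x2,x5},{x2,x6},{x4,x5},{x1,x2,x5},{x1,x2,x6}}
  U12={{x4,x5},{x4,x6},{x4,x6,x7}} U13={{x2,x5},{x2,x6},{x6,x7},{x1,x2,x5},{x1,x2,x6},{x1,x6,x7},{x4,x6,x7}} U14={{x5},{x1,x5},{x1,x6},{x2,x5},{x4,x5},{x1,x2,x5},{x1,x2,x6},{x1,x6,x7}} U15={{x5},{x1,x5},{x2,x5},{x4,x5},{x4,x6},{x1,x2,x5},{x4,x6,x7}} U16={{x5},{x1,x5},{x2,x5},{x2,x6},{x4,x5},{x1,x2,x5},{x1,x2,x6}} U23={{x4,x7},{x4,x6,x7}} U24={{x3},{x4,x5}} U25={{x4},{x4,x5},{x4,x6},{x4,x7},{x4,x6,x7}} U26={{x4,x5}} U34={{x1,x2},{x1,x7},{x2,x5},{x1,x2,x5},{x1,x2,x6},{x1,x6,x7}} U35={{x2,x5},{x4,x7},{x1,x2,x5},{x4,x6,x7}} U36={{x2},{x1,x2},{x2,x5},{x2,x6},{x1,x2,x5},{x1,x2,x6}} U45={{x5},{x1,x5},{x2,x5},{x4,x5},{x1,x2,x5}} U46={{x5},{x1,x2},{x1,x5},{x2,x5},{x4,x5},{x1,x2,x5},{x1,x2,x6}} U56={{x5},{x1,x5},{x2,x5},{x4,x5},{x1,x2,x5}}
  U123={{x4,x6,x7}} U124={{x4,x5}} U125={{x4,x5},{x4,x6},{x4,x6,x7}} U126={{x4,x5}} U134={{x2,x5},{x1,x2,x5},{x1,x2,x6},{x1,x6,x7}} U135={{x2,x5},{x1,x2,x5},{x4,x6,x7}} U136={{x2,x5},{x2,x6},{x1,x2,x5},{x1,x2,x6}} U145={{x5},{x1,x5},{x2,x5},{x4,x5},{x1,x2,x5}} U146={{x5},{x1,x5},{x2,x5},{x4,x5},{x1,x2,x5},{x1,x2,x6}} U156={{x5},{x1,x5},{x2,x5},{x4,x5},{x1,x2,x5}} U235={{x4,x7},{x4,x6,x7}} U245={{x4,x5}} U246={{x4,x5}} U256={{x4,x5}} U345={{x2,x5},{x1,x2,x5}} U346={{x1,x2},{x2,x5},{x1,x2,x5},{x1,x2,x6}} U356={{x2,x5},{x1,x2,x5}} U456={{x5},{x1,x5},{x2,x5},{x4,x5},{x1,x2,x5}}
  U1235={{x4,x6,x7}} U1245={{x4,x5}} U1246={{x4,x5}} U1256={{x4,x5}} U1345={{x2,x5},{x1,x2,x5}} U1346={{x2,x5},{x1,x2,x5},{x1,x2,x6}} U1356={{x2,x5},{x1,x2,x5}} U1456={{x5},{x1,x5},{x2,x5},{x4,x5},{x1,x2,x5}} U2456={{x4,x5}} U3456={{x2,x5},{x1,x2,x5}}
  U12456={{x4,x5}} U13456={{x2,x5},{x1,x2,x5}}
components per intersection:
  U1: {{x5},{x1,x5},{x2,x5},{x4,x5},{x1,x2,x5}} {{x6},{x1,x6},{x2,x6},{x4,x6},{x6,x7},{x1,x2,x6},{x1,x6,x7},{x4,x6,x7}}
  U2: {{x3}} {{x4},{x4,x5},{x4,x6},{x4,x7},{x4,x6,x7}}
  U3: {{x2},{x1,x2},{x2,x5},{x2,x6},{x1,x2,x5},{x1,x2,x6}} {{x7},{x1,x7},{x4,x7},{x6,x7},{x1,x6,x7},{x4,x6,x7}}
  U4: {{x1},{x5},{x1,x2},{x1,x5},{x1,x6},{x1,x7},{x2,x5},{x4,x5},{x1,x2,x5},{x1,x2,x6},{x1,x6,x7}} {{x3}}
  U5: {{x4},{x5},{x1,x5},{x2,x5},{x4,x5},{x4,x6},{x4,x7},{x1,x2,x5},{x4,x6,x7}}
  U6: {{x2},{x5},{x1,x2},{x1,x5},{x2,x5},{x2,x6},{x4,x5},{x1,x2,x5},{x1,x2,x6}}
  U12: {{x4,x5}} {{x4,x6},{x4,x6,x7}}
  U13: {{x2,x5},{x1,x2,x5}} {{x2,x6},{x1,x2,x6}} {{x6,x7},{x1,x6,x7},{x4,x6,x7}}
  U14: {{x5},{x1,x5},{x2,x5},{x4,x5},{x1,x2,x5}} {{x1,x6},{x1,x2,x6},{x1,x6,x7}}
  U15: {{x5},{x1,x5},{x2,x5},{x4,x5},{x1,x2,x5}} {{x4,x6},{x4,x6,x7}}
  U16: {{x5},{x1,x5},{x2,x5},{x4,x5},{x1,x2,x5}} {{x2,x6},{x1,x2,x6}}
  U23: {{x4,x7},{x4,x6,x7}}
  U24: {{x3}} {{x4,x5}}
  U25: {{x4},{x4,x5},{x4,x6},{x4,x7},{x4,x6,x7}}
  U26: {{x4,x5}}
  U34: {{x1,x2},{x2,x5},{x1,x2,x5},{x1,x2,x6}} {{x1,x7},{x1,x6,x7}}
  U35: {{x2,x5},{x1,x2,x5}} {{x4,x7},{x4,x6,x7}}
  U36: {{x2},{x1,x2},{x2,x5},{x2,x6},{x1,x2,x5},{x1,x2,x6}}
  U45: {{x5},{x1,x5},{x2,x5},{x4,x5},{x1,x2,x5}}
  U46: {{x5},{x1,x2},{x1,x5},{x2,x5},{x4,x5},{x1,x2,x5},{x1,x2,x6}}
  U56: {{x5},{x1,x5},{x2,x5},{x4,x5},{x1,x2,x5}}
  U123: {{x4,x6,x7}}
  U124: {{x4,x5}}
  U125: {{x4,x5}} {{x4,x6},{x4,x6,x7}}
  U126: {{x4,x5}}
  U134: {{x2,x5},{x1,x2,x5}} {{x1,x2,x6}} {{x1,x6,x7}}
  U135: {{x2,x5},{x1,x2,x5}} {{x4,x6,x7}}
  U136: {{x2,x5},{x1,x2,x5}} {{x2,x6},{x1,x2,x6}}
  U145: {{x5},{x1,x5},{x2,x5},{x4,x5},{x1,x2,x5}}
  U146: {{x5},{x1,x5},{x2,x5},{x4,x5},{x1,x2,x5}} {{x1,x2,x6}}
  U156: {{x5},{x1,x5},{x2,x5},{x4,x5},{x1,x2,x5}}
  U235: {{x4,x7},{x4,x6,x7}}
  U245: {{x4,x5}}
  U246: {{x4,x5}}
  U256: {{x4,x5}}
  U345: {{x2,x5},{x1,x2,x5}}
  U346: {{x1,x2},{x2,x5},{x1,x2,x5},{x1,x2,x6}}
  U356: {{x2,x5},{x1,x2,x5}}
  U456: {{x5},{x1,x5},{x2,x5},{x4,x5},{x1,x2,x5}}
  U1235: {{x4,x6,x7}}
  U1245: {{x4,x5}}
  U1246: {{x4,x5}}
  U1256: {{x4,x5}}
  U1345: {{x2,x5},{x1,x2,x5}}
  U1346: {{x2,x5},{x1,x2,x5}} {{x1,x2,x6}}
  U1356: {{x2,x5},{x1,x2,x5}}
  U1456: {{x5},{x1,x5},{x2,x5},{x4,x5},{x1,x2,x5}}
  U2456: {{x4,x5}}
  U3456: {{x2,x5},{x1,x2,x5}}
  U12456: {{x4,x5}}
  U13456: {{x2,x5},{x1,x2,x5}}
C dims 10,24,24,11; δ0: rk 8, SNF 1^8; δ1: rk 15, SNF 1^15; δ2: rk 9, SNF 1^9
degree 0: 10−8−0 = 2 → Ȟ^0 ≅ Z^2
degree 1: 24−15−8 = 1 → Ȟ^1 ≅ Z
degree 2: 24−9−15 = 0 → Ȟ^2 ≅ 0

Ȟ^0 = Z^2, Ȟ^1 = Z, Ȟ^2 = 0


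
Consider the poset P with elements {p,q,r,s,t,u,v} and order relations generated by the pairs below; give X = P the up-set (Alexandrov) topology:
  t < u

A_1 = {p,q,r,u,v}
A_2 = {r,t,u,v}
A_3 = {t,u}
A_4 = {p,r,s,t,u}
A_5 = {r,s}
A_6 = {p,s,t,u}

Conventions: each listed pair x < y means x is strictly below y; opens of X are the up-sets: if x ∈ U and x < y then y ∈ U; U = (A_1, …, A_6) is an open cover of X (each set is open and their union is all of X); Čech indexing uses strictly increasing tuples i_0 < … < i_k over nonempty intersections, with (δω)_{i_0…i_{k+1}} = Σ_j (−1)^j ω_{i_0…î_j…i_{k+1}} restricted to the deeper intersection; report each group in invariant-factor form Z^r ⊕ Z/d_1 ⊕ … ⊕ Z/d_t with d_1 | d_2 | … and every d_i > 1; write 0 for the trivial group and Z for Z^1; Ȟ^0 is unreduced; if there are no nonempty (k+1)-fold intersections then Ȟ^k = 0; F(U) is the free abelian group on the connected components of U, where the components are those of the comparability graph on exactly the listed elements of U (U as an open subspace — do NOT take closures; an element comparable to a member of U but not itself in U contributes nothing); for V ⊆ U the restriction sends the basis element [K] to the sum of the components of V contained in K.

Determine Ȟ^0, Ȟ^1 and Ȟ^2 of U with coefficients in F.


nonempty intersections:
  A12={r,u,v} A13={u} A14={p,r,u} A15={r} A16={p,u} A23={t,u} A24={r,t,u} A25={r} A26={t,u} A34={t,u} A36={t,u} A45={r,s} A46={p,s,t,u} A56={s}
  A123={u} A124={r,u} A125={r} A126={u} A134={u} A136={u} A145={r} A146={p,u} A234={t,u} A236={t,u} A245={r} A246={t,u} A346={t,u} A456={s}
  A1234={u} A1236={u} A1245={r} A1246={u} A1346={u} A2346={t,u}
  A12346={u}
components per intersection:
  A1: {p} {q} {r} {u} {v}
  A2: {r} {t,u} {v}
  A3: {t,u}
  A4: {p} {r} {s} {t,u}
  A5: {r} {s}
  A6: {p} {s} {t,u}
  A12: {r} {u} {v}
  A13: {u}
  A14: {p} {r} {u}
  A15: {r}
  A16: {p} {u}
  A23: {t,u}
  A24: {r} {t,u}
  A25: {r}
  A26: {t,u}
  A34: {t,u}
  A36: {t,u}
  A45: {r} {s}
  A46: {p} {s} {t,u}
  A56: {s}
  A123: {u}
  A124: {r} {u}
  A125: {r}
  A126: {u}
  A134: {u}
  A136: {u}
  A145: {r}
  A146: {p} {u}
  A234: {t,u}
  A236: {t,u}
  A245: {r}
  A246: {t,u}
  A346: {t,u}
  A456: {s}
  A1234: {u}
  A1236: {u}
  A1245: {r}
  A1246: {u}
  A1346: {u}
  A2346: {t,u}
  A12346: {u}
C dims 18,23,16,6; δ0: rk 12, SNF 1^12; δ1: rk 11, SNF 1^11; δ2: rk 5, SNF 1^5
Ȟ^0: (18−12)−0=6 ⇒ Z^6
Ȟ^1: (23−11)−12=0 ⇒ 0
Ȟ^2: (16−5)−11=0 ⇒ 0

Ȟ^0(U;F) ≅ Z^6,  Ȟ^1(U;F) ≅ 0,  Ȟ^2(U;F) ≅ 0
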